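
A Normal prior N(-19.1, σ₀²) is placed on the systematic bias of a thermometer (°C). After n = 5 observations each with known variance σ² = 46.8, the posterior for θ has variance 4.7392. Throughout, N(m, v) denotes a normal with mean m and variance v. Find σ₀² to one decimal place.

For the Normal–Normal model with known σ², precisions add: τ_n = τ₀ + n/σ².
So 1/σ₀² = 1/4.7392 − 5/46.8 = 0.211006 − 0.106838 = 0.104168.
Hence σ₀² = 1/0.104168 ≈ 9.6.

σ₀² = 9.6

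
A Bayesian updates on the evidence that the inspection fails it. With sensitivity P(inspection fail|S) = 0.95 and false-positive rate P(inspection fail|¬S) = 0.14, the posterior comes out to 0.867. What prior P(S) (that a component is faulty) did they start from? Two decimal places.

In odds form, posterior odds = prior odds × likelihood ratio, so prior odds = posterior odds ÷ LR.
Posterior odds = 0.867/(1−0.867) = 6.5188. LR = 0.95/0.14 = 6.7857.
Prior odds = 6.5188/6.7857 = 0.9607, so P(S) = 0.9607/(1+0.9607) ≈ 0.49.

P(S) = 0.49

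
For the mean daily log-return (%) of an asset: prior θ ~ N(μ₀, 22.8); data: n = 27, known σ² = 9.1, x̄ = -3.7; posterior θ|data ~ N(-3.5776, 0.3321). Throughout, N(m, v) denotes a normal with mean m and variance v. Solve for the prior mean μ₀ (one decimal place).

The posterior mean is a precision-weighted average: μ_n = (τ₀μ₀ + τ_data·x̄)/(τ₀+τ_data), with τ₀=1/σ₀² and τ_data=n/σ².
Here τ₀ = 1/22.8 = 0.043860 and τ_data = 27/9.1 = 2.967033, so τ_n = 3.010893.
Rearranging for μ₀: μ₀ = (μ_n·τ_n − τ_data·x̄)/τ₀ = (-3.5776·3.010893 − 2.967033·-3.7) / 0.043860 = 0.206251/0.043860 ≈ 4.7.

μ₀ = 4.7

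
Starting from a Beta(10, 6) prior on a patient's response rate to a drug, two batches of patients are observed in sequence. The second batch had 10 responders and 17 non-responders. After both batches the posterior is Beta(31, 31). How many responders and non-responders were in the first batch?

Because Beta–binomial updating is additive in the counts, the combined data contributed (α_post−α_prior, β_post−β_prior) successes and failures.
Total across both batches: 31−10=21 responders, 31−6=25 non-responders.
Subtract the second batch: 21−10=11 responders and 25−17=8 non-responders.

11 responders and 8 non-responders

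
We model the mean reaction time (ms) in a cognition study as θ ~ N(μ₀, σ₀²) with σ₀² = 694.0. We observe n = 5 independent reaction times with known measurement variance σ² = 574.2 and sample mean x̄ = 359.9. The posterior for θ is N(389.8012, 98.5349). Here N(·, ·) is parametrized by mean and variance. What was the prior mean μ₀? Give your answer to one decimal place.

With known observation variance, the Normal–Normal posterior has precision τ_n = τ₀ + n/σ² and mean μ_n = (τ₀μ₀ + (n/σ²)x̄)/τ_n.
Here τ₀ = 1/694.0 = 0.001441 and τ_data = 5/574.2 = 0.008708, so τ_n = 0.010149.
Rearranging for μ₀: μ₀ = (μ_n·τ_n − τ_data·x̄)/τ₀ = (389.8012·0.010149 − 0.008708·359.9) / 0.001441 = 0.822083/0.001441 ≈ 570.5.

μ₀ = 570.5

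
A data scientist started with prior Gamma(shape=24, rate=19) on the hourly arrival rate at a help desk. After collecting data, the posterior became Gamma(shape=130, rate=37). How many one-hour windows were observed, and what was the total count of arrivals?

Gamma–Poisson conjugacy: posterior shape = α + Σxᵢ, posterior rate = β + n.
Matching: Σxᵢ = 130 − 24 = 106 and n = 37 − 19 = 18.

n = 18 one-hour windows with total 106 arrivals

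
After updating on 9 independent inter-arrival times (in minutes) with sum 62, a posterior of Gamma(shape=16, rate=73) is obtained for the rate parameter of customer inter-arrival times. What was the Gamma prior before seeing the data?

Gamma(shape=7, rate=11)

Gamma–exponential conjugacy: posterior shape = α + n, posterior rate = β + Σtᵢ.
So α = 16 − 9 = 7 and β = 73 − 62 = 11.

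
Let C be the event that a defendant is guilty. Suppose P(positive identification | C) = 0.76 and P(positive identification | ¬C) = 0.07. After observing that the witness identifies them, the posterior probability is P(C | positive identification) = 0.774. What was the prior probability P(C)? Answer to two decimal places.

P(C) = 0.24

Bayes' rule in odds form gives O(C|E) = O(C)·[P(E|C)/P(E|¬C)], hence O(C) = O(C|E)/LR.
Posterior odds = 0.774/(1−0.774) = 3.4248. LR = 0.76/0.07 = 10.8571.
Prior odds = 3.4248/10.8571 = 0.3154, so P(C) = 0.3154/(1+0.3154) ≈ 0.24.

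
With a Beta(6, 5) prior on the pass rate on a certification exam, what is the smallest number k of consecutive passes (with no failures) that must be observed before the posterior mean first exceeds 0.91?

After k passes and 0 failures the posterior is Beta(6+k, 5), with mean (6+k)/(6+5+k).
Set (6+k)/(11+k) > 0.91 and solve: k > (0.91·11 − 6)/(1 − 0.91) = 44.556.
The smallest integer exceeding 44.556 is 45, and checking k=45: (51)/(56) = 0.9107 > 0.91.

k = 45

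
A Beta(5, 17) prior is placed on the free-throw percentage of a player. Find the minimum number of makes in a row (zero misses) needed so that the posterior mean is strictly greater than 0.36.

After k makes and 0 misses the posterior is Beta(5+k, 17), with mean (5+k)/(5+17+k).
Set (5+k)/(22+k) > 0.36 and solve: k > (0.36·22 − 5)/(1 − 0.36) = 4.562.
The smallest integer exceeding 4.562 is 5.

k = 5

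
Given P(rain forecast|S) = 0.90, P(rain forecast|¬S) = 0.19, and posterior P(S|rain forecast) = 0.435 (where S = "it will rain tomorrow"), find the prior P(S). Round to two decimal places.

P(S) = 0.14

In odds form, posterior odds = prior odds × likelihood ratio, so prior odds = posterior odds ÷ LR.
Posterior odds = 0.435/(1−0.435) = 0.7699. LR = 0.90/0.19 = 4.7368.
Prior odds = 0.7699/4.7368 = 0.1625, so P(S) = 0.1625/(1+0.1625) ≈ 0.14.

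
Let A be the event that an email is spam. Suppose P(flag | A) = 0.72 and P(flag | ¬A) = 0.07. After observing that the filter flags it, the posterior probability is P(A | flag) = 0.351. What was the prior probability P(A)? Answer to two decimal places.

P(A) = 0.05

Bayes' rule in odds form gives O(A|E) = O(A)·[P(E|A)/P(E|¬A)], hence O(A) = O(A|E)/LR.
Posterior odds = 0.351/(1−0.351) = 0.5408. LR = 0.72/0.07 = 10.2857.
Prior odds = 0.5408/10.2857 = 0.0526, so P(A) = 0.0526/(1+0.0526) ≈ 0.05.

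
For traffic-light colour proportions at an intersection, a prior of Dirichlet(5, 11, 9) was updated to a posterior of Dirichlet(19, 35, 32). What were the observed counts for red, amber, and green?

For a Dirichlet(α) prior with multinomial counts c, the posterior is Dirichlet(α + c) componentwise.
Counts are posterior − prior componentwise: 19−5=14, 35−11=24, 32−9=23.

counts (14, 24, 23)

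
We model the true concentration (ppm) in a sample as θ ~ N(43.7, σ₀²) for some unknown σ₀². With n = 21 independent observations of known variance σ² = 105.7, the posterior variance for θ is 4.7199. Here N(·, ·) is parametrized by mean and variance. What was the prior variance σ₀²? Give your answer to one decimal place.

Posterior precision equals prior precision plus data precision: 1/σ_n² = 1/σ₀² + n/σ².
So 1/σ₀² = 1/4.7199 − 21/105.7 = 0.211869 − 0.198675 = 0.013194.
Hence σ₀² = 1/0.013194 ≈ 75.8.

σ₀² = 75.8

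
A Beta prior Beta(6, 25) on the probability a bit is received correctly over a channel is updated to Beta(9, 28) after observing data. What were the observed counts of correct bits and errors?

3 correct bits and 3 errors

Under Beta–binomial conjugacy the posterior parameters are (a+s, b+f).
Match parameters: s=9−6=3, f=28−25=3.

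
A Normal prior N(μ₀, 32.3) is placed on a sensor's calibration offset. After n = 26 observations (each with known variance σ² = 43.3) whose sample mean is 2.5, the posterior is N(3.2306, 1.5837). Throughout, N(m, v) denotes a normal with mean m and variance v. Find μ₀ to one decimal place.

μ₀ = 17.4

The posterior mean is a precision-weighted average: μ_n = (τ₀μ₀ + τ_data·x̄)/(τ₀+τ_data), with τ₀=1/σ₀² and τ_data=n/σ².
Here τ₀ = 1/32.3 = 0.030960 and τ_data = 26/43.3 = 0.600462, so τ_n = 0.631422.
Rearranging for μ₀: μ₀ = (μ_n·τ_n − τ_data·x̄)/τ₀ = (3.2306·0.631422 − 0.600462·2.5) / 0.030960 = 0.538717/0.030960 ≈ 17.4.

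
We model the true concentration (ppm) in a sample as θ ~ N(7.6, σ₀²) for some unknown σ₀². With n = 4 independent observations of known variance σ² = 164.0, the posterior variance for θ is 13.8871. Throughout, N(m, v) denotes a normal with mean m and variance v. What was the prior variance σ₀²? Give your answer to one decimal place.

σ₀² = 21.0

Posterior precision equals prior precision plus data precision: 1/σ_n² = 1/σ₀² + n/σ².
So 1/σ₀² = 1/13.8871 − 4/164.0 = 0.072009 − 0.024390 = 0.047619.
Hence σ₀² = 1/0.047619 ≈ 21.0.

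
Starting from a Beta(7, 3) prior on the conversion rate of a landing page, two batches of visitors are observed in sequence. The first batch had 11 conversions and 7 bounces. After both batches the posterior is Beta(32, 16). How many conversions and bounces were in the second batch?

Sequential conjugate updates are equivalent to a single update on the pooled data, so total successes = posterior α − prior α and total failures = posterior β − prior β.
Total across both batches: 32−7=25 conversions, 16−3=13 bounces.
Subtract the first batch: 25−11=14 conversions and 13−7=6 bounces.

14 conversions and 6 bounces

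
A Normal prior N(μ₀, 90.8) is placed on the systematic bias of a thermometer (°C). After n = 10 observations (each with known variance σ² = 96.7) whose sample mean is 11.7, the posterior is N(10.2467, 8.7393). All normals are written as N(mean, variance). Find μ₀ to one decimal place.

With known observation variance, the Normal–Normal posterior has precision τ_n = τ₀ + n/σ² and mean μ_n = (τ₀μ₀ + (n/σ²)x̄)/τ_n.
Here τ₀ = 1/90.8 = 0.011013 and τ_data = 10/96.7 = 0.103413, so τ_n = 0.114426.
Rearranging for μ₀: μ₀ = (μ_n·τ_n − τ_data·x̄)/τ₀ = (10.2467·0.114426 − 0.103413·11.7) / 0.011013 = -0.037443/0.011013 ≈ -3.4.

μ₀ = -3.4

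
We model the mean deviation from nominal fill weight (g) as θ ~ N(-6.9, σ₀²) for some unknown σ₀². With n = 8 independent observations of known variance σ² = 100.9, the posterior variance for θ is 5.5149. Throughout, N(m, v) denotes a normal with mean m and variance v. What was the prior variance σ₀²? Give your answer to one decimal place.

σ₀² = 9.8

Posterior precision equals prior precision plus data precision: 1/σ_n² = 1/σ₀² + n/σ².
So 1/σ₀² = 1/5.5149 − 8/100.9 = 0.181327 − 0.079286 = 0.102041.
Hence σ₀² = 1/0.102041 ≈ 9.8.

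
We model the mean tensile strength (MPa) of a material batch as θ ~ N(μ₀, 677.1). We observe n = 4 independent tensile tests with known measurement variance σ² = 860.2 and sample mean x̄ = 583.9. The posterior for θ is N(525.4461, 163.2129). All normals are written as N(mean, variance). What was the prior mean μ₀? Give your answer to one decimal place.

μ₀ = 341.4

With known observation variance, the Normal–Normal posterior has precision τ_n = τ₀ + n/σ² and mean μ_n = (τ₀μ₀ + (n/σ²)x̄)/τ_n.
Here τ₀ = 1/677.1 = 0.001477 and τ_data = 4/860.2 = 0.004650, so τ_n = 0.006127.
Rearranging for μ₀: μ₀ = (μ_n·τ_n − τ_data·x̄)/τ₀ = (525.4461·0.006127 − 0.004650·583.9) / 0.001477 = 0.504273/0.001477 ≈ 341.4.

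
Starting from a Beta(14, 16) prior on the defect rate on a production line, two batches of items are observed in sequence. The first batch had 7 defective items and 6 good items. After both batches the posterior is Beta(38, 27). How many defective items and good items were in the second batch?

17 defective items and 5 good items

Sequential conjugate updates are equivalent to a single update on the pooled data, so total successes = posterior α − prior α and total failures = posterior β − prior β.
Total across both batches: 38−14=24 defective items, 27−16=11 good items.
Subtract the first batch: 24−7=17 defective items and 11−6=5 good items.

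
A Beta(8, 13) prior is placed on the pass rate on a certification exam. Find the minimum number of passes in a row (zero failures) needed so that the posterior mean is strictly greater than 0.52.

k = 7

After k passes and 0 failures the posterior is Beta(8+k, 13), with mean (8+k)/(8+13+k).
Set (8+k)/(21+k) > 0.52 and solve: k > (0.52·21 − 8)/(1 − 0.52) = 6.083.
The smallest integer exceeding 6.083 is 7, and checking k=7: (15)/(28) = 0.5357 > 0.52.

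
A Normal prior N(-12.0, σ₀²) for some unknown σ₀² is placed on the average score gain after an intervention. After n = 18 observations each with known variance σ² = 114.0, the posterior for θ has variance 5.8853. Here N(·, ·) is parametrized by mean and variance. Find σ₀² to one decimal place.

σ₀² = 83.2

Posterior precision equals prior precision plus data precision: 1/σ_n² = 1/σ₀² + n/σ².
So 1/σ₀² = 1/5.8853 − 18/114.0 = 0.169915 − 0.157895 = 0.012020.
Hence σ₀² = 1/0.012020 ≈ 83.2.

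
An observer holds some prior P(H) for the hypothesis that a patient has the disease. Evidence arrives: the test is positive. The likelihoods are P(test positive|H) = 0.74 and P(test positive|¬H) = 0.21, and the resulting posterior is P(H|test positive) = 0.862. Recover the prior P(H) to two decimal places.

P(H) = 0.64

In odds form, posterior odds = prior odds × likelihood ratio, so prior odds = posterior odds ÷ LR.
Posterior odds = 0.862/(1−0.862) = 6.2464. LR = 0.74/0.21 = 3.5238.
Prior odds = 6.2464/3.5238 = 1.7726, so P(H) = 1.7726/(1+1.7726) ≈ 0.64.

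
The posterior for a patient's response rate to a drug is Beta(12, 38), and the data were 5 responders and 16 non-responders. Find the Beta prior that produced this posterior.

Beta(7, 22)

Under Beta–binomial conjugacy the posterior parameters are (a+s, b+f).
So a = 12 − 5 = 7 and b = 38 − 16 = 22.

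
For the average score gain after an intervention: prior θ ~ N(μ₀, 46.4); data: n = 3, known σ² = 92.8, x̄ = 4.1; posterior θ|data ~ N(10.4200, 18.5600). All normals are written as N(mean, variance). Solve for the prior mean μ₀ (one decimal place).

μ₀ = 19.9

With known observation variance, the Normal–Normal posterior has precision τ_n = τ₀ + n/σ² and mean μ_n = (τ₀μ₀ + (n/σ²)x̄)/τ_n.
Here τ₀ = 1/46.4 = 0.021552 and τ_data = 3/92.8 = 0.032328, so τ_n = 0.053880.
Rearranging for μ₀: μ₀ = (μ_n·τ_n − τ_data·x̄)/τ₀ = (10.4200·0.053880 − 0.032328·4.1) / 0.021552 = 0.428885/0.021552 ≈ 19.9.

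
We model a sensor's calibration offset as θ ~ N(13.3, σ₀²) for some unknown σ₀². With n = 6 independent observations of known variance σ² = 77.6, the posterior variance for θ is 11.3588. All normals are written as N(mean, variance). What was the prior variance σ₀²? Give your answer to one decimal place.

For the Normal–Normal model with known σ², precisions add: τ_n = τ₀ + n/σ².
So 1/σ₀² = 1/11.3588 − 6/77.6 = 0.088037 − 0.077320 = 0.010717.
Hence σ₀² = 1/0.010717 ≈ 93.3.

σ₀² = 93.3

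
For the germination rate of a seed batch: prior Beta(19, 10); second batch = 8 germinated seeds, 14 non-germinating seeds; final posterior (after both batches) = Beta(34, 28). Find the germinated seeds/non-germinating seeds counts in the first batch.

Because Beta–binomial updating is additive in the counts, the combined data contributed (α_post−α_prior, β_post−β_prior) successes and failures.
Total across both batches: 34−19=15 germinated seeds, 28−10=18 non-germinating seeds.
Subtract the second batch: 15−8=7 germinated seeds and 18−14=4 non-germinating seeds.

7 germinated seeds and 4 non-germinating seeds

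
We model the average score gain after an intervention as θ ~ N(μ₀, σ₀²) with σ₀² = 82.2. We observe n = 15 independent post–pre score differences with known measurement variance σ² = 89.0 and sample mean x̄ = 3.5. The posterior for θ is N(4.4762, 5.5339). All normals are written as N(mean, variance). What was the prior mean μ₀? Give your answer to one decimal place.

The posterior mean is a precision-weighted average: μ_n = (τ₀μ₀ + τ_data·x̄)/(τ₀+τ_data), with τ₀=1/σ₀² and τ_data=n/σ².
Here τ₀ = 1/82.2 = 0.012165 and τ_data = 15/89.0 = 0.168539, so τ_n = 0.180704.
Rearranging for μ₀: μ₀ = (μ_n·τ_n − τ_data·x̄)/τ₀ = (4.4762·0.180704 − 0.168539·3.5) / 0.012165 = 0.218981/0.012165 ≈ 18.0.

μ₀ = 18.0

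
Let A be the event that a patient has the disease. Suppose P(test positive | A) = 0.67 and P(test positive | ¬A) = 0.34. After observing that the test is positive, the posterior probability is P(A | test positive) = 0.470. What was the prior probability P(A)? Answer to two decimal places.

In odds form, posterior odds = prior odds × likelihood ratio, so prior odds = posterior odds ÷ LR.
Posterior odds = 0.470/(1−0.470) = 0.8868. LR = 0.67/0.34 = 1.9706.
Prior odds = 0.8868/1.9706 = 0.4500, so P(A) = 0.4500/(1+0.4500) ≈ 0.31.

P(A) = 0.31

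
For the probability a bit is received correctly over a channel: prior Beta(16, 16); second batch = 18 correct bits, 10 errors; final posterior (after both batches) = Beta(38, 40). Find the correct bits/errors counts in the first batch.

4 correct bits and 14 errors

Because Beta–binomial updating is additive in the counts, the combined data contributed (α_post−α_prior, β_post−β_prior) successes and failures.
Total across both batches: 38−16=22 correct bits, 40−16=24 errors.
Subtract the second batch: 22−18=4 correct bits and 24−10=14 errors.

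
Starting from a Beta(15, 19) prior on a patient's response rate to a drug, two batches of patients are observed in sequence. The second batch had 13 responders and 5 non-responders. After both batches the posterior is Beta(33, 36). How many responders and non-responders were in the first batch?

Sequential conjugate updates are equivalent to a single update on the pooled data, so total successes = posterior α − prior α and total failures = posterior β − prior β.
Total across both batches: 33−15=18 responders, 36−19=17 non-responders.
Subtract the second batch: 18−13=5 responders and 17−5=12 non-responders.

5 responders and 12 non-responders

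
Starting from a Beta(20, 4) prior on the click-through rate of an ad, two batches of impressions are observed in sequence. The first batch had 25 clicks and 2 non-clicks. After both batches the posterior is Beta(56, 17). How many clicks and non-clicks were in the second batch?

11 clicks and 11 non-clicks

Because Beta–binomial updating is additive in the counts, the combined data contributed (α_post−α_prior, β_post−β_prior) successes and failures.
Total across both batches: 56−20=36 clicks, 17−4=13 non-clicks.
Subtract the first batch: 36−25=11 clicks and 13−2=11 non-clicks.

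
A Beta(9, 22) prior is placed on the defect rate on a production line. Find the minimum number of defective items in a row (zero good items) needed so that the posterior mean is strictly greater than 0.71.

k = 45

After k defective items and 0 good items the posterior is Beta(9+k, 22), with mean (9+k)/(9+22+k).
Set (9+k)/(31+k) > 0.71 and solve: k > (0.71·31 − 9)/(1 − 0.71) = 44.862.
The smallest integer exceeding 44.862 is 45.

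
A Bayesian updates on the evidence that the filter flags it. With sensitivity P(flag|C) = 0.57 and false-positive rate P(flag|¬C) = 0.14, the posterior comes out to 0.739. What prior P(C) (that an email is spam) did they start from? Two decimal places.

In odds form, posterior odds = prior odds × likelihood ratio, so prior odds = posterior odds ÷ LR.
Posterior odds = 0.739/(1−0.739) = 2.8314. LR = 0.57/0.14 = 4.0714.
Prior odds = 2.8314/4.0714 = 0.6954, so P(C) = 0.6954/(1+0.6954) ≈ 0.41.

P(C) = 0.41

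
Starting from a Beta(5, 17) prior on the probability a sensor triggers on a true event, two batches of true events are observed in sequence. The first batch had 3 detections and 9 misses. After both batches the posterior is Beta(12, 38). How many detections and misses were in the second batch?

4 detections and 12 misses

Sequential conjugate updates are equivalent to a single update on the pooled data, so total successes = posterior α − prior α and total failures = posterior β − prior β.
Total across both batches: 12−5=7 detections, 38−17=21 misses.
Subtract the first batch: 7−3=4 detections and 21−9=12 misses.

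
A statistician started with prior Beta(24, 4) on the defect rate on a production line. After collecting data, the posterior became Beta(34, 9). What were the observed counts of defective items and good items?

Under Beta–binomial conjugacy the posterior parameters are (α+s, β+f).
So s = 34 − 24 = 10 and f = 9 − 4 = 5.

10 defective items and 5 good items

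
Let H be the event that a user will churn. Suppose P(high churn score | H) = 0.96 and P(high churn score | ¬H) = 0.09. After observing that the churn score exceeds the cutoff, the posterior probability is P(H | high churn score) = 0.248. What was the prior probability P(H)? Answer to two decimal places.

Bayes' rule in odds form gives O(H|E) = O(H)·[P(E|H)/P(E|¬H)], hence O(H) = O(H|E)/LR.
Posterior odds = 0.248/(1−0.248) = 0.3298. LR = 0.96/0.09 = 10.6667.
Prior odds = 0.3298/10.6667 = 0.0309, so P(H) = 0.0309/(1+0.0309) ≈ 0.03.

P(H) = 0.03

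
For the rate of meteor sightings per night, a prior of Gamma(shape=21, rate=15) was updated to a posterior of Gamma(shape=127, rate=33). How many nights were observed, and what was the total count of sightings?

Gamma–Poisson conjugacy: posterior shape = α + Σxᵢ, posterior rate = β + n.
Matching: Σxᵢ = 127 − 21 = 106 and n = 33 − 15 = 18.

n = 18 nights with total 106 sightings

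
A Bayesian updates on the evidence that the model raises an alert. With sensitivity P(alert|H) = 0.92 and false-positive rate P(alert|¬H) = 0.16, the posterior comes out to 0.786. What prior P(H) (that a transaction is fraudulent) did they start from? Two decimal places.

P(H) = 0.39

In odds form, posterior odds = prior odds × likelihood ratio, so prior odds = posterior odds ÷ LR.
Posterior odds = 0.786/(1−0.786) = 3.6729. LR = 0.92/0.16 = 5.7500.
Prior odds = 3.6729/5.7500 = 0.6388, so P(H) = 0.6388/(1+0.6388) ≈ 0.39.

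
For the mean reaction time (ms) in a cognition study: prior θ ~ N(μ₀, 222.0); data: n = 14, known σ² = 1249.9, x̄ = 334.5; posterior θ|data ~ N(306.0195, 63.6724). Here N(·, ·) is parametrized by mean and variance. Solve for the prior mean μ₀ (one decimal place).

μ₀ = 235.2

The posterior mean is a precision-weighted average: μ_n = (τ₀μ₀ + τ_data·x̄)/(τ₀+τ_data), with τ₀=1/σ₀² and τ_data=n/σ².
Here τ₀ = 1/222.0 = 0.004505 and τ_data = 14/1249.9 = 0.011201, so τ_n = 0.015706.
Rearranging for μ₀: μ₀ = (μ_n·τ_n − τ_data·x̄)/τ₀ = (306.0195·0.015706 − 0.011201·334.5) / 0.004505 = 1.059608/0.004505 ≈ 235.2.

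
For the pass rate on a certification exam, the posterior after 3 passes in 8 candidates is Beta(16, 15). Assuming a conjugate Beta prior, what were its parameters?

Beta(13, 10)

A Beta(a, b) prior with s successes and f failures in binomial data gives a Beta(a+s, b+f) posterior.
Subtract the data counts: 16−3=13, 15−5=10.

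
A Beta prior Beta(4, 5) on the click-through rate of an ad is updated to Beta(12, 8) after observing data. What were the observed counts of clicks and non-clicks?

A Beta(a, b) prior with s successes and f failures in binomial data gives a Beta(a+s, b+f) posterior.
So s = 12 − 4 = 8 and f = 8 − 5 = 3.

8 clicks and 3 non-clicks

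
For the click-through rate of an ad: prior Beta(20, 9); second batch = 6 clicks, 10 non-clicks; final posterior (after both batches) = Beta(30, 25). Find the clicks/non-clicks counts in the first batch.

4 clicks and 6 non-clicks

Sequential conjugate updates are equivalent to a single update on the pooled data, so total successes = posterior α − prior α and total failures = posterior β − prior β.
Total across both batches: 30−20=10 clicks, 25−9=16 non-clicks.
Subtract the second batch: 10−6=4 clicks and 16−10=6 non-clicks.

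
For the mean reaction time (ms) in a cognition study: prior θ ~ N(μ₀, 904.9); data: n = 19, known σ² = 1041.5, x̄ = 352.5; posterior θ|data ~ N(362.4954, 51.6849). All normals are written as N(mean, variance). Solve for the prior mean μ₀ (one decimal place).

The posterior mean is a precision-weighted average: μ_n = (τ₀μ₀ + τ_data·x̄)/(τ₀+τ_data), with τ₀=1/σ₀² and τ_data=n/σ².
Here τ₀ = 1/904.9 = 0.001105 and τ_data = 19/1041.5 = 0.018243, so τ_n = 0.019348.
Rearranging for μ₀: μ₀ = (μ_n·τ_n − τ_data·x̄)/τ₀ = (362.4954·0.019348 − 0.018243·352.5) / 0.001105 = 0.582903/0.001105 ≈ 527.5.

μ₀ = 527.5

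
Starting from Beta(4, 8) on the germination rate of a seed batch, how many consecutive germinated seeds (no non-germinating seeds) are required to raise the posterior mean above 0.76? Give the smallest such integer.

k = 22

After k germinated seeds and 0 non-germinating seeds the posterior is Beta(4+k, 8), with mean (4+k)/(4+8+k).
Set (4+k)/(12+k) > 0.76 and solve: k > (0.76·12 − 4)/(1 − 0.76) = 21.333.
The smallest integer exceeding 21.333 is 22.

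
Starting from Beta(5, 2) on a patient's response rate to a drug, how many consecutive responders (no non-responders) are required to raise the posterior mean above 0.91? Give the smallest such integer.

k = 16

After k responders and 0 non-responders the posterior is Beta(5+k, 2), with mean (5+k)/(5+2+k).
Set (5+k)/(7+k) > 0.91 and solve: k > (0.91·7 − 5)/(1 − 0.91) = 15.222.
The smallest integer exceeding 15.222 is 16.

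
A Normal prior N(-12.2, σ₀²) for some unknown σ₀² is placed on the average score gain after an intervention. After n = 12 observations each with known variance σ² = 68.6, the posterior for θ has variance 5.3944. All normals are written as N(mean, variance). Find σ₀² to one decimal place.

σ₀² = 95.7

For the Normal–Normal model with known σ², precisions add: τ_n = τ₀ + n/σ².
So 1/σ₀² = 1/5.3944 − 12/68.6 = 0.185377 − 0.174927 = 0.010450.
Hence σ₀² = 1/0.010450 ≈ 95.7.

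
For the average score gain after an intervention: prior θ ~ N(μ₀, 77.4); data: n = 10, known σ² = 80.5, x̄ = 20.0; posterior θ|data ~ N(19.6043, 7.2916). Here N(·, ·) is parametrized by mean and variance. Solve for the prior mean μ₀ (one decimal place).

With known observation variance, the Normal–Normal posterior has precision τ_n = τ₀ + n/σ² and mean μ_n = (τ₀μ₀ + (n/σ²)x̄)/τ_n.
Here τ₀ = 1/77.4 = 0.012920 and τ_data = 10/80.5 = 0.124224, so τ_n = 0.137144.
Rearranging for μ₀: μ₀ = (μ_n·τ_n − τ_data·x̄)/τ₀ = (19.6043·0.137144 − 0.124224·20.0) / 0.012920 = 0.204132/0.012920 ≈ 15.8.

μ₀ = 15.8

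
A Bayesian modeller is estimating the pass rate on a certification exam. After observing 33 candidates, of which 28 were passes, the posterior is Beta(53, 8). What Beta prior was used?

Beta(25, 3)

A Beta(α, β) prior with s successes and f failures in binomial data gives a Beta(α+s, β+f) posterior.
So α = 53 − 28 = 25 and β = 8 − 5 = 3.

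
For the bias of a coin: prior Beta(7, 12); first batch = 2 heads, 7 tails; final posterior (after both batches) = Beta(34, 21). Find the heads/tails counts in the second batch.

25 heads and 2 tails

Sequential conjugate updates are equivalent to a single update on the pooled data, so total successes = posterior α − prior α and total failures = posterior β − prior β.
Total across both batches: 34−7=27 heads, 21−12=9 tails.
Subtract the first batch: 27−2=25 heads and 9−7=2 tails.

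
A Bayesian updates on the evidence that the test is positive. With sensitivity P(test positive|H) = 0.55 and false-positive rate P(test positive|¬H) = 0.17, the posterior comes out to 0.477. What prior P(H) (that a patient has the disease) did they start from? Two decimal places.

P(H) = 0.22

Bayes' rule in odds form gives O(H|E) = O(H)·[P(E|H)/P(E|¬H)], hence O(H) = O(H|E)/LR.
Posterior odds = 0.477/(1−0.477) = 0.9120. LR = 0.55/0.17 = 3.2353.
Prior odds = 0.9120/3.2353 = 0.2819, so P(H) = 0.2819/(1+0.2819) ≈ 0.22.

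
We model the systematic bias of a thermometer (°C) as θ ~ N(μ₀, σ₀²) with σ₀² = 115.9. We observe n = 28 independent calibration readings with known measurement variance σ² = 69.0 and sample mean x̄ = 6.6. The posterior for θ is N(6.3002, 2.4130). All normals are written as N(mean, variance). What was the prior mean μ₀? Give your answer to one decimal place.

μ₀ = -7.8

With known observation variance, the Normal–Normal posterior has precision τ_n = τ₀ + n/σ² and mean μ_n = (τ₀μ₀ + (n/σ²)x̄)/τ_n.
Here τ₀ = 1/115.9 = 0.008628 and τ_data = 28/69.0 = 0.405797, so τ_n = 0.414425.
Rearranging for μ₀: μ₀ = (μ_n·τ_n − τ_data·x̄)/τ₀ = (6.3002·0.414425 − 0.405797·6.6) / 0.008628 = -0.067300/0.008628 ≈ -7.8.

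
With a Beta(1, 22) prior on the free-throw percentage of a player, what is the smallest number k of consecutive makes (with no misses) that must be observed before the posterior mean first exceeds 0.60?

k = 33

After k makes and 0 misses the posterior is Beta(1+k, 22), with mean (1+k)/(1+22+k).
Set (1+k)/(23+k) > 0.60 and solve: k > (0.60·23 − 1)/(1 − 0.60) = 32.000.
The smallest integer exceeding 32.000 is 33.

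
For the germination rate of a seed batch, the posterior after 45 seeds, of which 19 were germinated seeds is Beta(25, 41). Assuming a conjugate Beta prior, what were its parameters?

Beta(6, 15)

Beta is conjugate to the binomial likelihood: posterior = Beta(α+s, β+f).
So α = 25 − 19 = 6 and β = 41 − 26 = 15.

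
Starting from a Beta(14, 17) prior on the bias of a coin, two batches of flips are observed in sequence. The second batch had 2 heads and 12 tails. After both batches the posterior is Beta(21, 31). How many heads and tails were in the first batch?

5 heads and 2 tails

Sequential conjugate updates are equivalent to a single update on the pooled data, so total successes = posterior α − prior α and total failures = posterior β − prior β.
Total across both batches: 21−14=7 heads, 31−17=14 tails.
Subtract the second batch: 7−2=5 heads and 14−12=2 tails.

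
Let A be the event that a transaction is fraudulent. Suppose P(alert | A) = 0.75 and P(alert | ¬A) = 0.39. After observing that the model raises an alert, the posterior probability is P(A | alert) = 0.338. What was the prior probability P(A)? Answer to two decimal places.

In odds form, posterior odds = prior odds × likelihood ratio, so prior odds = posterior odds ÷ LR.
Posterior odds = 0.338/(1−0.338) = 0.5106. LR = 0.75/0.39 = 1.9231.
Prior odds = 0.5106/1.9231 = 0.2655, so P(A) = 0.2655/(1+0.2655) ≈ 0.21.

P(A) = 0.21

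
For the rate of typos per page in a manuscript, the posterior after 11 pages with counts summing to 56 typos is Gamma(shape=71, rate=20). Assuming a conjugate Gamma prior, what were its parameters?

Gamma(shape=15, rate=9)

Gamma–Poisson conjugacy: posterior shape = α + Σxᵢ, posterior rate = β + n.
So α = 71 − 56 = 15 and β = 20 − 11 = 9.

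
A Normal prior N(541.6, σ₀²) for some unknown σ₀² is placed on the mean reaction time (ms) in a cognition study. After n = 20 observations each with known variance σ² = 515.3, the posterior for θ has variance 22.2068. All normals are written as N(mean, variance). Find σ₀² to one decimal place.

σ₀² = 160.8

For the Normal–Normal model with known σ², precisions add: τ_n = τ₀ + n/σ².
So 1/σ₀² = 1/22.2068 − 20/515.3 = 0.045031 − 0.038812 = 0.006219.
Hence σ₀² = 1/0.006219 ≈ 160.8.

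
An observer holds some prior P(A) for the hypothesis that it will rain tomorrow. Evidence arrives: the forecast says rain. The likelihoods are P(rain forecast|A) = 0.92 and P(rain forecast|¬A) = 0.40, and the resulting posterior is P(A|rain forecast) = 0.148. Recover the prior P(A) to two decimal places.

P(A) = 0.07

Bayes' rule in odds form gives O(A|E) = O(A)·[P(E|A)/P(E|¬A)], hence O(A) = O(A|E)/LR.
Posterior odds = 0.148/(1−0.148) = 0.1737. LR = 0.92/0.40 = 2.3000.
Prior odds = 0.1737/2.3000 = 0.0755, so P(A) = 0.0755/(1+0.0755) ≈ 0.07.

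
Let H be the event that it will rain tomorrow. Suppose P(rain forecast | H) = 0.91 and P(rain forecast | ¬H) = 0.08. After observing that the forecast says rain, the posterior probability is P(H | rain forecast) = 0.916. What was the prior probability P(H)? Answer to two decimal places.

P(H) = 0.49

Bayes' rule in odds form gives O(H|E) = O(H)·[P(E|H)/P(E|¬H)], hence O(H) = O(H|E)/LR.
Posterior odds = 0.916/(1−0.916) = 10.9048. LR = 0.91/0.08 = 11.3750.
Prior odds = 10.9048/11.3750 = 0.9587, so P(H) = 0.9587/(1+0.9587) ≈ 0.49.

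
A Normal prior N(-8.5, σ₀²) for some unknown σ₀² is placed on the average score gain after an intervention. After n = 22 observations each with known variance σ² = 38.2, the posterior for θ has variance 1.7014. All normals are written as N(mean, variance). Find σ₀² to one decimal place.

Posterior precision equals prior precision plus data precision: 1/σ_n² = 1/σ₀² + n/σ².
So 1/σ₀² = 1/1.7014 − 22/38.2 = 0.587751 − 0.575916 = 0.011835.
Hence σ₀² = 1/0.011835 ≈ 84.5.

σ₀² = 84.5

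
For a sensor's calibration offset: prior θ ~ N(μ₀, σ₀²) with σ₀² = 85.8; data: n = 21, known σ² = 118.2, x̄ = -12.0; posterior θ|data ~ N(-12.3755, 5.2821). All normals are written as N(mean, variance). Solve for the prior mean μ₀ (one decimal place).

μ₀ = -18.1

The posterior mean is a precision-weighted average: μ_n = (τ₀μ₀ + τ_data·x̄)/(τ₀+τ_data), with τ₀=1/σ₀² and τ_data=n/σ².
Here τ₀ = 1/85.8 = 0.011655 and τ_data = 21/118.2 = 0.177665, so τ_n = 0.189320.
Rearranging for μ₀: μ₀ = (μ_n·τ_n − τ_data·x̄)/τ₀ = (-12.3755·0.189320 − 0.177665·-12.0) / 0.011655 = -0.210950/0.011655 ≈ -18.1.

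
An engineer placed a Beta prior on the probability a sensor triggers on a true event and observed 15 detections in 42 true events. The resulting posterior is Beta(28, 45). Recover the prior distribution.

Under Beta–binomial conjugacy the posterior parameters are (a+s, b+f).
Subtract the data counts: 28−15=13, 45−27=18.

Beta(13, 18)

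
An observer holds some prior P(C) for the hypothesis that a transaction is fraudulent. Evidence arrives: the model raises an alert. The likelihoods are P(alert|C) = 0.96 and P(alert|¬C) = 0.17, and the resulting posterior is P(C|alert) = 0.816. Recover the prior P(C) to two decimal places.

In odds form, posterior odds = prior odds × likelihood ratio, so prior odds = posterior odds ÷ LR.
Posterior odds = 0.816/(1−0.816) = 4.4348. LR = 0.96/0.17 = 5.6471.
Prior odds = 4.4348/5.6471 = 0.7853, so P(C) = 0.7853/(1+0.7853) ≈ 0.44.

P(C) = 0.44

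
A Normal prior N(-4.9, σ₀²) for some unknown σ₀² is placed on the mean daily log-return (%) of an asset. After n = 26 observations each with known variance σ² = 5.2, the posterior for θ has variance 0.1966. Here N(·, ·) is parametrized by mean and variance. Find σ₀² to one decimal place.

σ₀² = 11.6

Posterior precision equals prior precision plus data precision: 1/σ_n² = 1/σ₀² + n/σ².
So 1/σ₀² = 1/0.1966 − 26/5.2 = 5.086470 − 5.000000 = 0.086470.
Hence σ₀² = 1/0.086470 ≈ 11.6.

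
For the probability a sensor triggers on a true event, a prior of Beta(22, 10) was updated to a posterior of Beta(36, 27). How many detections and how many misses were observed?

Beta is conjugate to the binomial likelihood: posterior = Beta(a+s, b+f).
So s = 36 − 22 = 14 and f = 27 − 10 = 17.

14 detections and 17 misses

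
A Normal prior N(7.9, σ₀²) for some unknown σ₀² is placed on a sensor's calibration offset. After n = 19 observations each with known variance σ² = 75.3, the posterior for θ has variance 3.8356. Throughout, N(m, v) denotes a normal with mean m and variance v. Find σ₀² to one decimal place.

σ₀² = 119.2

Posterior precision equals prior precision plus data precision: 1/σ_n² = 1/σ₀² + n/σ².
So 1/σ₀² = 1/3.8356 − 19/75.3 = 0.260715 − 0.252324 = 0.008391.
Hence σ₀² = 1/0.008391 ≈ 119.2.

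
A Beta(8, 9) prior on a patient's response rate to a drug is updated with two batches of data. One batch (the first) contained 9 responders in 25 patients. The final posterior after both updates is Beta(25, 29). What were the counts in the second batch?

8 responders and 4 non-responders

Because Beta–binomial updating is additive in the counts, the combined data contributed (α_post−α_prior, β_post−β_prior) successes and failures.
Total across both batches: 25−8=17 responders, 29−9=20 non-responders.
Subtract the first batch: 17−9=8 responders and 20−16=4 non-responders.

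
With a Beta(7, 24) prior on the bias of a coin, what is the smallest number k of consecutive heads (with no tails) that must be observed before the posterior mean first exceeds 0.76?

After k heads and 0 tails the posterior is Beta(7+k, 24), with mean (7+k)/(7+24+k).
Set (7+k)/(31+k) > 0.76 and solve: k > (0.76·31 − 7)/(1 − 0.76) = 69.000.
The smallest integer exceeding 69.000 is 70, and checking k=70: (77)/(101) = 0.7624 > 0.76.

k = 70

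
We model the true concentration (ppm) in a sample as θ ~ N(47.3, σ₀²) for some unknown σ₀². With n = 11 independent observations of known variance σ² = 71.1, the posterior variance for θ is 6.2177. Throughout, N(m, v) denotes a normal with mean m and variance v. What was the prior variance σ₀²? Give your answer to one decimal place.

σ₀² = 163.4

Posterior precision equals prior precision plus data precision: 1/σ_n² = 1/σ₀² + n/σ².
So 1/σ₀² = 1/6.2177 − 11/71.1 = 0.160831 − 0.154712 = 0.006119.
Hence σ₀² = 1/0.006119 ≈ 163.4.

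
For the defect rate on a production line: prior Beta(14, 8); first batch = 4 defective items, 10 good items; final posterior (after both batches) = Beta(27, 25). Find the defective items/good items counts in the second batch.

Because Beta–binomial updating is additive in the counts, the combined data contributed (α_post−α_prior, β_post−β_prior) successes and failures.
Total across both batches: 27−14=13 defective items, 25−8=17 good items.
Subtract the first batch: 13−4=9 defective items and 17−10=7 good items.

9 defective items and 7 good items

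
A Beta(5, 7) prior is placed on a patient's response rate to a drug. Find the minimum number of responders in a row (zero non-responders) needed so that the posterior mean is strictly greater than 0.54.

k = 4

After k responders and 0 non-responders the posterior is Beta(5+k, 7), with mean (5+k)/(5+7+k).
Set (5+k)/(12+k) > 0.54 and solve: k > (0.54·12 − 5)/(1 − 0.54) = 3.217.
The smallest integer exceeding 3.217 is 4, and checking k=4: (9)/(16) = 0.5625 > 0.54.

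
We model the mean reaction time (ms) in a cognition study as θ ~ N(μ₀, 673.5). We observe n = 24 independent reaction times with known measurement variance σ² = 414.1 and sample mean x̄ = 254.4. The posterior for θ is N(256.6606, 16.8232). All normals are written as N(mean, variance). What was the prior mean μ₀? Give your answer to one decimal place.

μ₀ = 344.9

The posterior mean is a precision-weighted average: μ_n = (τ₀μ₀ + τ_data·x̄)/(τ₀+τ_data), with τ₀=1/σ₀² and τ_data=n/σ².
Here τ₀ = 1/673.5 = 0.001485 and τ_data = 24/414.1 = 0.057957, so τ_n = 0.059442.
Rearranging for μ₀: μ₀ = (μ_n·τ_n − τ_data·x̄)/τ₀ = (256.6606·0.059442 − 0.057957·254.4) / 0.001485 = 0.512159/0.001485 ≈ 344.9.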